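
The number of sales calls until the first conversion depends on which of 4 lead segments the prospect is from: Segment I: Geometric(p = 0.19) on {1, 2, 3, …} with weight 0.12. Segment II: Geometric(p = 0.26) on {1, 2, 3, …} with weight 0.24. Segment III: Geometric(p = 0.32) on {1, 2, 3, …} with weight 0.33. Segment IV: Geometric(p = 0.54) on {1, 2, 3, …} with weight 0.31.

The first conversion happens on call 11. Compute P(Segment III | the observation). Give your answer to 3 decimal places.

0.274

P(component k | x) = π_k·f_k(x) / marginal(x), where marginal(x) = Σ_j π_j·f_j(x).
Evaluate each component's likelihood at the observed value:
  p_I = 0.19·(1−0.19)^10 = 0.19·0.121577 = 0.0230996
  p_II = 0.26·(1−0.26)^10 = 0.26·0.0492399 = 0.0128024
  p_III = 0.32·(1−0.32)^10 = 0.32·0.0211392 = 0.00676455
  p_IV = 0.54·(1−0.54)^10 = 0.54·0.000424207 = 0.000229072
Prior × likelihood for each component:
  π_I·p_I = 0.12 × 0.0230996 = 0.00277195
  π_II·p_II = 0.24 × 0.0128024 = 0.00307257
  π_III·p_III = 0.33 × 0.00676455 = 0.0022323
  π_IV·p_IV = 0.31 × 0.000229072 = 7.10123e-05
Normaliser: 0.00277195 + 0.00307257 + 0.0022323 + 7.10123e-05 = 0.00814783
P(Segment III | the observation) = 0.0022323 / 0.00814783 ≈ 0.274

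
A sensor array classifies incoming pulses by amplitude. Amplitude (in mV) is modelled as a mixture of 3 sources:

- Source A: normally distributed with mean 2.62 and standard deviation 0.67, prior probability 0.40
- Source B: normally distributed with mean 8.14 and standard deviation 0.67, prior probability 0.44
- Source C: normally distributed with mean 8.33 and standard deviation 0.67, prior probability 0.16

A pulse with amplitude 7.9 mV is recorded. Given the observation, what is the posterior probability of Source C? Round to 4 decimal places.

The responsibility of component k is w_k f_k(x) divided by Σ_j w_j f_j(x).
Component likelihoods at x = 7.9 mV:
  f_A = 1.9461e-14
  f_B = 0.558435
  f_C = 0.484611
Unnormalised posteriors:
  w_A·f_A = 0.40 × 1.9461e-14 = 7.78439e-15
  w_B·f_B = 0.44 × 0.558435 = 0.245711
  w_C·f_C = 0.16 × 0.484611 = 0.0775378
Evidence: 7.78439e-15 + 0.245711 + 0.0775378 = 0.323249
P(Source C | the observation) ≈ 0.2399

0.2399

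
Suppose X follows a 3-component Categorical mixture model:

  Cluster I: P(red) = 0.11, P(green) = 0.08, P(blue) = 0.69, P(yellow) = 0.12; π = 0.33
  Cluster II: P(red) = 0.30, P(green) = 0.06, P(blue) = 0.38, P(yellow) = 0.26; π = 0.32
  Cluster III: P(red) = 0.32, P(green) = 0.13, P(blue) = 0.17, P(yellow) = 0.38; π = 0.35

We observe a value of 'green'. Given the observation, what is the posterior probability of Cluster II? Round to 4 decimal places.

Apply Bayes' rule: the posterior for each component is proportional to its prior times its likelihood at x.
Evaluate each component's likelihood at the observed value:
  f_I = 0.08
  f_II = 0.06
  f_III = 0.13
Multiply by the mixture weights:
  π_I·f_I = 0.33 × 0.08 = 0.0264
  π_II·f_II = 0.32 × 0.06 = 0.0192
  π_III·f_III = 0.35 × 0.13 = 0.0455
Marginal: 0.0264 + 0.0192 + 0.0455 = 0.0911
Responsibility of Cluster II: 0.0192 / 0.0911 ≈ 0.2108

0.2108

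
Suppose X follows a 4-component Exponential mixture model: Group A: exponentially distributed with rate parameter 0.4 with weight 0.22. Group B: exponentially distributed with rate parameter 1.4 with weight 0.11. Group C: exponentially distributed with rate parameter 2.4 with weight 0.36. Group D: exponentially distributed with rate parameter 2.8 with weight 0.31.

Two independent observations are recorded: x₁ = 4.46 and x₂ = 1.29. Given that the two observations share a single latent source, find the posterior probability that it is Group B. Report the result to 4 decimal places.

By Bayes' theorem, P(k | x) = P(Z=k) f_k(x) / Σ_j P(Z=j) f_j(x).
Since both observations come from the same component, the likelihood for component k is f_k(x₁)·f_k(x₂).
  L_A = [0.067186] × [0.238761] = 0.0160414
  L_B = [0.0027189] × [0.230034] = 0.00062544
  L_C = [5.38919e-05] × [0.108551] = 5.85004e-06
  L_D = [1.05606e-05] × [0.0755938] = 7.98316e-07
Unnormalised posteriors:
  P(Z=A)·L_A = 0.22 × 0.0160414 = 0.00352911
  P(Z=B)·L_B = 0.11 × 0.00062544 = 6.87984e-05
  P(Z=C)·L_C = 0.36 × 5.85004e-06 = 2.10601e-06
  P(Z=D)·L_D = 0.31 × 7.98316e-07 = 2.47478e-07
Sum: 0.00352911 + 6.87984e-05 + 2.10601e-06 + 2.47478e-07 = 0.00360026
So the posterior for Group B is 6.87984e-05 / 0.00360026 ≈ 0.0191.

0.0191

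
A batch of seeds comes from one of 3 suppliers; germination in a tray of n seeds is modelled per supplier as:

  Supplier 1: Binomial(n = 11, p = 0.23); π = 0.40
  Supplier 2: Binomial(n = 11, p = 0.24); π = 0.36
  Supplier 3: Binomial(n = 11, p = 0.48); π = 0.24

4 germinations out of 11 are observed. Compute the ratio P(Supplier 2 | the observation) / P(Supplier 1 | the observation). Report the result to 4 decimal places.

0.9737

Posterior odds = (π_i f_i(x)) / (π_j f_j(x)); the normalising sum cancels.
Evaluate each component's likelihood at the observed value:
  L_1 = 0.148204
  L_2 = 0.160344
  L_3 = 0.180095
Posterior odds = (π_2·L_2) / (π_1·L_1) = (0.36·0.160344) / (0.40·0.148204) = 0.057724 / 0.0592817 ≈ 0.9737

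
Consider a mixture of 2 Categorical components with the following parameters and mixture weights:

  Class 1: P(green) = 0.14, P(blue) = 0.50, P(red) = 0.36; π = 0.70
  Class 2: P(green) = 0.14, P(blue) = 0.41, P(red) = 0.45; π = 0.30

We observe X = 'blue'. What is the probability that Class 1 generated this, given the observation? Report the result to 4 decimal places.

The responsibility of component k is w_k f_k(x) divided by Σ_j w_j f_j(x).
Evaluate each component's likelihood at the observed value:
  f_1 = 0.5
  f_2 = 0.41
Multiply by the mixture weights:
  w_1·f_1 = 0.70 × 0.5 = 0.35
  w_2·f_2 = 0.30 × 0.41 = 0.123
Evidence: 0.35 + 0.123 = 0.473
So the posterior for Class 1 is 0.35 / 0.473 ≈ 0.7400.

0.7400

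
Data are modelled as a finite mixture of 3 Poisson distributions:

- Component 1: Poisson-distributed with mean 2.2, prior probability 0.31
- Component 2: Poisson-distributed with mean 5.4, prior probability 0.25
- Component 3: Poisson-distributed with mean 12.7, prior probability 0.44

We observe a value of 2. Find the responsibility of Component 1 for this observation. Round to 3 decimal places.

By Bayes' theorem, P(k | x) = π_k f_k(x) / Σ_j π_j f_j(x).
Evaluate each component's likelihood at the observed value:
  p_1 = e^(−2.2)·2.2^2/2! = 0.268144
  p_2 = e^(−5.4)·5.4^2/2! = 0.0658518
  p_3 = e^(−12.7)·12.7^2/2! = 0.000246058
Unnormalised posteriors:
  π_1·p_1 = 0.31 × 0.268144 = 0.0831245
  π_2·p_2 = 0.25 × 0.0658518 = 0.0164629
  π_3·p_3 = 0.44 × 0.000246058 = 0.000108266
Sum: 0.0831245 + 0.0164629 + 0.000108266 = 0.0996957
So the posterior for Component 1 is 0.0831245 / 0.0996957 ≈ 0.834.

0.834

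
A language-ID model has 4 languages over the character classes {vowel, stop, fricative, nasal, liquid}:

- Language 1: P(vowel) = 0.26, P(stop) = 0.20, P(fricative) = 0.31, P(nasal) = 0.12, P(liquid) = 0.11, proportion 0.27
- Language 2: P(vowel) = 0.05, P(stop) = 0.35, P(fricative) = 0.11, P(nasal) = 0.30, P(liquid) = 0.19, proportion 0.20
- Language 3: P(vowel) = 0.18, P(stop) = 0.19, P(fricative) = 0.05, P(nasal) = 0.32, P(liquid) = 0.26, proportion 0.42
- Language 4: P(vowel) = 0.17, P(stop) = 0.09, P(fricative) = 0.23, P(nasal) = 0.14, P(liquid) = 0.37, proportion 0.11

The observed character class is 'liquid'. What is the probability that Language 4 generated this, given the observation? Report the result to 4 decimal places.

0.1870

Apply Bayes' rule: the posterior for each component is proportional to its prior times its likelihood at x.
Component likelihoods at x = 'liquid':
  p_1 = 0.11
  p_2 = 0.19
  p_3 = 0.26
  p_4 = 0.37
Unnormalised posteriors:
  π_1·p_1 = 0.27 × 0.11 = 0.0297
  π_2·p_2 = 0.20 × 0.19 = 0.038
  π_3·p_3 = 0.42 × 0.26 = 0.1092
  π_4·p_4 = 0.11 × 0.37 = 0.0407
Marginal: 0.0297 + 0.038 + 0.1092 + 0.0407 = 0.2176
P(Language 4 | data) ≈ 0.1870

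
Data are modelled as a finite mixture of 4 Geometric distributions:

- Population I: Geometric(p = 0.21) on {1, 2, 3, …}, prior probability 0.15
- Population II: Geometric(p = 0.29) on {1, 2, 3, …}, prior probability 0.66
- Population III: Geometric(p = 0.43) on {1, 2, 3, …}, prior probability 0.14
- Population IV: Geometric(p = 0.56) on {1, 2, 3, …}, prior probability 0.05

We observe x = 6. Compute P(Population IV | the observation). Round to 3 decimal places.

Posterior ∝ prior × likelihood, so P(k | x) ∝ P(Z=k) f_k(x); normalise over all components.
Evaluate each component's likelihood at the observed value:
  f_I = 0.21·(1−0.21)^5 = 0.21·0.307706 = 0.0646182
  f_II = 0.29·(1−0.29)^5 = 0.29·0.180423 = 0.0523227
  f_III = 0.43·(1−0.43)^5 = 0.43·0.0601692 = 0.0258728
  f_IV = 0.56·(1−0.56)^5 = 0.56·0.0164916 = 0.00923531
Multiply by the mixture weights:
  P(Z=I)·f_I = 0.15 × 0.0646182 = 0.00969273
  P(Z=II)·f_II = 0.66 × 0.0523227 = 0.0345329
  P(Z=III)·f_III = 0.14 × 0.0258728 = 0.00362219
  P(Z=IV)·f_IV = 0.05 × 0.00923531 = 0.000461765
Denominator: 0.00969273 + 0.0345329 + 0.00362219 + 0.000461765 = 0.0483096
Responsibility of Population IV: 0.000461765 / 0.0483096 ≈ 0.010

0.010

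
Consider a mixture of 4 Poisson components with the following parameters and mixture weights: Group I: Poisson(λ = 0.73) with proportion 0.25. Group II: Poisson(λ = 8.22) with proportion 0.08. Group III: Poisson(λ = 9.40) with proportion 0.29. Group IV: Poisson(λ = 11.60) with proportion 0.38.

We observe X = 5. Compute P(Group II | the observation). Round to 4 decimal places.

Posterior ∝ prior × likelihood, so P(k | x) ∝ π_k f_k(x); normalise over all components.
Poisson probabilities:
  p_I = 0.000832527
  p_II = 0.0841932
  p_III = 0.0505929
  p_IV = 0.0160433
Weight by the priors:
  π_I·p_I = 0.25 × 0.000832527 = 0.000208132
  π_II·p_II = 0.08 × 0.0841932 = 0.00673546
  π_III·p_III = 0.29 × 0.0505929 = 0.014672
  π_IV·p_IV = 0.38 × 0.0160433 = 0.00609644
Denominator: 0.000208132 + 0.00673546 + 0.014672 + 0.00609644 = 0.027712
P(Group II | the observation) ≈ 0.2431

0.2431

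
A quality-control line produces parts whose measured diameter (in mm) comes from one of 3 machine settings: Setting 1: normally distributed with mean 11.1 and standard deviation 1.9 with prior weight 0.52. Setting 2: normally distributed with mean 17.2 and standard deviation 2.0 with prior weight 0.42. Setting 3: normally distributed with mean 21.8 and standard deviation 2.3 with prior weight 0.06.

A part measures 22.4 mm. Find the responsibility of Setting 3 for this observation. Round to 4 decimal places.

0.7791

The responsibility of component k is π_k f_k(x) divided by Σ_j π_j f_j(x).
Evaluate each component's likelihood at the observed value:
  f_1 = (1/(1.9·√(2π)))·exp(−(22.4−11.1)²/(2·1.9²)) = 0.209970·exp(-17.68560) = 4.37925e-09
  f_2 = (1/(2.0·√(2π)))·exp(−(22.4−17.2)²/(2·2.0²)) = 0.199471·exp(-3.38000) = 0.00679148
  f_3 = (1/(2.3·√(2π)))·exp(−(22.4−21.8)²/(2·2.3²)) = 0.173453·exp(-0.03403) = 0.16765
Weight by the priors:
  π_1·f_1 = 0.52 × 4.37925e-09 = 2.27721e-09
  π_2·f_2 = 0.42 × 0.00679148 = 0.00285242
  π_3·f_3 = 0.06 × 0.16765 = 0.010059
Normaliser: 2.27721e-09 + 0.00285242 + 0.010059 = 0.0129115
P(Setting 3 | data) ≈ 0.7791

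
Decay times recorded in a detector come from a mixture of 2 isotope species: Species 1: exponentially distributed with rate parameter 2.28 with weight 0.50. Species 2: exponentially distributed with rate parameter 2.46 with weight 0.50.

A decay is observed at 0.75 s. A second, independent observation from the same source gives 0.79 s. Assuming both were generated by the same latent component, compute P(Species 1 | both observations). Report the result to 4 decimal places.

0.5313

By Bayes' theorem, P(k | x) = π_k f_k(x) / Σ_j π_j f_j(x).
Since both observations come from the same component, the likelihood for component k is f_k(x₁)·f_k(x₂).
  p_1 = [0.412374] × [0.376429] = 0.15523
  p_2 = [0.388742] × [0.352312] = 0.136959
Unnormalised posteriors:
  π_1·p_1 = 0.50 × 0.15523 = 0.0776149
  π_2·p_2 = 0.50 × 0.136959 = 0.0684793
Marginal: 0.0776149 + 0.0684793 = 0.146094
So the posterior for Species 1 is 0.0776149 / 0.146094 ≈ 0.5313.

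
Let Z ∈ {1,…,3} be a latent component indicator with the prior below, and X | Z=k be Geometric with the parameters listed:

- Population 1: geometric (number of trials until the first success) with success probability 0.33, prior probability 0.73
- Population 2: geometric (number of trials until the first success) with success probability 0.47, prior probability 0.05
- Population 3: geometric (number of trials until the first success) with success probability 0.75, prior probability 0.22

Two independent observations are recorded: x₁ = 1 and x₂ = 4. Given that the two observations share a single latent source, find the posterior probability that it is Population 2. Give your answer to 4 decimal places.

0.0598

Posterior ∝ prior × likelihood, so P(k | x) ∝ w_k f_k(x); normalise over all components.
Since both observations come from the same component, the likelihood for component k is f_k(x₁)·f_k(x₂).
  L_1 = [0.33·(1−0.33)^0 = 0.33·1 = 0.33] × [0.0992518] = 0.0327531
  L_2 = [0.47·(1−0.47)^0 = 0.47·1 = 0.47] × [0.0699722] = 0.0328869
  L_3 = [0.75·(1−0.75)^0 = 0.75·1 = 0.75] × [0.0117188] = 0.00878906
Prior × likelihood for each component:
  w_1·L_1 = 0.73 × 0.0327531 = 0.0239098
  w_2·L_2 = 0.05 × 0.0328869 = 0.00164435
  w_3·L_3 = 0.22 × 0.00878906 = 0.00193359
Marginal: 0.0239098 + 0.00164435 + 0.00193359 = 0.0274877
P(Population 2 | data) = 0.00164435 / 0.0274877 ≈ 0.0598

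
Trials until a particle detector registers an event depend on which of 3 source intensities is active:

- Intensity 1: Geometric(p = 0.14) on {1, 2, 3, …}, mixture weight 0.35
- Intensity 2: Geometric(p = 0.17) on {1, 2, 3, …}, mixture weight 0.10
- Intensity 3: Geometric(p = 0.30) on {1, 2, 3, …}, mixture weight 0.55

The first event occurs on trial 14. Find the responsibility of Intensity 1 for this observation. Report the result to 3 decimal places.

0.689

Apply Bayes' rule: the posterior for each component is proportional to its prior times its likelihood at x.
Geometric probabilities:
  L_1 = 0.14·(1−0.14)^13 = 0.14·0.14076 = 0.0197064
  L_2 = 0.17·(1−0.17)^13 = 0.17·0.0887187 = 0.0150822
  L_3 = 0.30·(1−0.30)^13 = 0.30·0.0096889 = 0.00290667
Multiply by the mixture weights:
  w_1·L_1 = 0.35 × 0.0197064 = 0.00689725
  w_2·L_2 = 0.10 × 0.0150822 = 0.00150822
  w_3·L_3 = 0.55 × 0.00290667 = 0.00159867
Evidence: 0.00689725 + 0.00150822 + 0.00159867 = 0.0100041
P(Intensity 1 | data) = 0.00689725 / 0.0100041 ≈ 0.689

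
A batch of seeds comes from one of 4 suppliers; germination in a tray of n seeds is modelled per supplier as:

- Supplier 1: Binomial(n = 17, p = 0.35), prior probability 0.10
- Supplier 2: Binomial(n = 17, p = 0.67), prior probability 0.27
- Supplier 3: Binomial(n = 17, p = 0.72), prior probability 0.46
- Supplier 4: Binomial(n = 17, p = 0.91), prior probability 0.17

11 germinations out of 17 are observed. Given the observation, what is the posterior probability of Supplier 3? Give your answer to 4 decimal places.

0.5780

The responsibility of component k is π_k f_k(x) divided by Σ_j π_j f_j(x).
Binomial probabilities:
  L_1 = 0.00901175
  L_2 = 0.195203
  L_3 = 0.160763
  L_4 = 0.00233072
Multiply by the mixture weights:
  π_1·L_1 = 0.10 × 0.00901175 = 0.000901175
  π_2·L_2 = 0.27 × 0.195203 = 0.0527048
  π_3·L_3 = 0.46 × 0.160763 = 0.073951
  π_4·L_4 = 0.17 × 0.00233072 = 0.000396223
Marginal: 0.000901175 + 0.0527048 + 0.073951 + 0.000396223 = 0.127953
Responsibility of Supplier 3: 0.073951 / 0.127953 ≈ 0.5780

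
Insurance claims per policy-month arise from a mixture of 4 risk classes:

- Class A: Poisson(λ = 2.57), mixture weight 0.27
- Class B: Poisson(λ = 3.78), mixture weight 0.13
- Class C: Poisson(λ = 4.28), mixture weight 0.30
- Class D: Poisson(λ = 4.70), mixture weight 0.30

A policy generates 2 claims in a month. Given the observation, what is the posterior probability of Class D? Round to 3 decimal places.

Apply Bayes' rule: the posterior for each component is proportional to its prior times its likelihood at x.
Poisson probabilities:
  L_A = e^(−2.57)·2.57^2/2! = 0.252755
  L_B = e^(−3.78)·3.78^2/2! = 0.16305
  L_C = e^(−4.28)·4.28^2/2! = 0.126788
  L_D = e^(−4.70)·4.70^2/2! = 0.100457
Multiply by the mixture weights:
  π_A·L_A = 0.27 × 0.252755 = 0.0682438
  π_B·L_B = 0.13 × 0.16305 = 0.0211965
  π_C·L_C = 0.30 × 0.126788 = 0.0380363
  π_D·L_D = 0.30 × 0.100457 = 0.0301372
Marginal: 0.0682438 + 0.0211965 + 0.0380363 + 0.0301372 = 0.157614
P(Class D | 2 claims) = 0.0301372 / 0.157614 ≈ 0.191

0.191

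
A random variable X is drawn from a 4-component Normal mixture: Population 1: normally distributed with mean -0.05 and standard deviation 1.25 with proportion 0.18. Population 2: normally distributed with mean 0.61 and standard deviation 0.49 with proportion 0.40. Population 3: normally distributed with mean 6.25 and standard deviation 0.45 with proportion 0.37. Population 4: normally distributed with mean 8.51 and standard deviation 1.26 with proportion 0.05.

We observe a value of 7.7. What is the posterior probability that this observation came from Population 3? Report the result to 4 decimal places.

The responsibility of component k is π_k f_k(x) divided by Σ_j π_j f_j(x).
Normal densities:
  f_1 = 1.43503e-09
  f_2 = 2.80593e-46
  f_3 = 0.00493309
  f_4 = 0.257514
Unnormalised posteriors:
  π_1·f_1 = 0.18 × 1.43503e-09 = 2.58305e-10
  π_2·f_2 = 0.40 × 2.80593e-46 = 1.12237e-46
  π_3·f_3 = 0.37 × 0.00493309 = 0.00182524
  π_4·f_4 = 0.05 × 0.257514 = 0.0128757
Marginal: 2.58305e-10 + 1.12237e-46 + 0.00182524 + 0.0128757 = 0.0147009
P(Population 3 | 7.7) ≈ 0.1242

0.1242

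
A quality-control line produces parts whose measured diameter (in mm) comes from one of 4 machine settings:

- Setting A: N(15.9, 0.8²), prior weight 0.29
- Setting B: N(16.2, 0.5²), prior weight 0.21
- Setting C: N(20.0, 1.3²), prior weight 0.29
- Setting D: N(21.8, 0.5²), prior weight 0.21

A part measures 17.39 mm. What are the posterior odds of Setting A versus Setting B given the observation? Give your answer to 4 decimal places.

The posterior odds equal the prior odds times the likelihood ratio: (P(Z=i)/P(Z=j))·(f_i(x)/f_j(x)).
Component likelihoods at x = 17.39 mm:
  p_A = (1/(0.8·√(2π)))·exp(−(17.39−15.9)²/(2·0.8²)) = 0.498678·exp(-1.73445) = 0.088015
  p_B = (1/(0.5·√(2π)))·exp(−(17.39−16.2)²/(2·0.5²)) = 0.797885·exp(-2.83220) = 0.046982
  p_C = (1/(1.3·√(2π)))·exp(−(17.39−20.0)²/(2·1.3²)) = 0.306879·exp(-2.01541) = 0.0408962
  p_D = (1/(0.5·√(2π)))·exp(−(17.39−21.8)²/(2·0.5²)) = 0.797885·exp(-38.89620) = 1.0222e-17
Odds = (0.29/0.21) × (0.088015/0.046982) = 1.38095 × 1.87338 ≈ 2.5870

2.5870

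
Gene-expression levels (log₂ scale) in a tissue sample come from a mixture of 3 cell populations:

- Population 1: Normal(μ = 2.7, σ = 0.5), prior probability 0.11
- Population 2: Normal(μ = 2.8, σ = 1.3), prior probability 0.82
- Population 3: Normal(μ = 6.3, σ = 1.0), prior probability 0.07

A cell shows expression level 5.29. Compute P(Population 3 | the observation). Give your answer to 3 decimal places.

Posterior ∝ prior × likelihood, so P(k | x) ∝ P(Z=k) f_k(x); normalise over all components.
Normal densities:
  L_1 = (1/(0.5·√(2π)))·exp(−(5.29−2.7)²/(2·0.5²)) = 0.797885·exp(-13.41620) = 1.18948e-06
  L_2 = (1/(1.3·√(2π)))·exp(−(5.29−2.8)²/(2·1.3²)) = 0.306879·exp(-1.83435) = 0.0490139
  L_3 = (1/(1.0·√(2π)))·exp(−(5.29−6.3)²/(2·1.0²)) = 0.398942·exp(-0.51005) = 0.239551
Prior × likelihood for each component:
  P(Z=1)·L_1 = 0.11 × 1.18948e-06 = 1.30843e-07
  P(Z=2)·L_2 = 0.82 × 0.0490139 = 0.0401914
  P(Z=3)·L_3 = 0.07 × 0.239551 = 0.0167686
Normaliser: 1.30843e-07 + 0.0401914 + 0.0167686 = 0.0569601
So the posterior for Population 3 is 0.0167686 / 0.0569601 ≈ 0.294.

0.294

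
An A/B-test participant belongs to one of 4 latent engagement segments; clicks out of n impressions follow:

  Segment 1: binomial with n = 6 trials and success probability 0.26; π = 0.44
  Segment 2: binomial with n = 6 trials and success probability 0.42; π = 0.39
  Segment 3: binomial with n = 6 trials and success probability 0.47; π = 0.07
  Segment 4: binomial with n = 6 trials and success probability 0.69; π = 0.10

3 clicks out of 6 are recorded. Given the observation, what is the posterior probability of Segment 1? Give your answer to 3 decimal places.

0.289

Apply Bayes' rule: the posterior for each component is proportional to its prior times its likelihood at x.
Binomial probabilities:
  p_1 = 0.142444
  p_2 = 0.289109
  p_3 = 0.309137
  p_4 = 0.195732
Multiply by the mixture weights:
  w_1·p_1 = 0.44 × 0.142444 = 0.0626755
  w_2·p_2 = 0.39 × 0.289109 = 0.112753
  w_3·p_3 = 0.07 × 0.309137 = 0.0216396
  w_4·p_4 = 0.10 × 0.195732 = 0.0195732
Normaliser: 0.0626755 + 0.112753 + 0.0216396 + 0.0195732 = 0.216641
P(Segment 1 | the observation) ≈ 0.289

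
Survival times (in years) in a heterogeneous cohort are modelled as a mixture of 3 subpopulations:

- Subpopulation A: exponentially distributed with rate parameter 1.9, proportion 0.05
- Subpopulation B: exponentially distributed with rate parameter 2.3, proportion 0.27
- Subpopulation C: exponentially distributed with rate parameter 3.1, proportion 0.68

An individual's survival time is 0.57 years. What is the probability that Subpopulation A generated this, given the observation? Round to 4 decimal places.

0.0575

The responsibility of component k is P(Z=k) f_k(x) divided by Σ_j P(Z=j) f_j(x).
Component likelihoods at x = 0.57 years:
  L_A = 1.9·e^(−1.9·0.57) = 1.9·e^(−1.0830) = 0.643299
  L_B = 2.3·e^(−2.3·0.57) = 2.3·e^(−1.3110) = 0.619966
  L_C = 3.1·e^(−3.1·0.57) = 3.1·e^(−1.7670) = 0.529619
Weight by the priors:
  P(Z=A)·L_A = 0.05 × 0.643299 = 0.0321649
  P(Z=B)·L_B = 0.27 × 0.619966 = 0.167391
  P(Z=C)·L_C = 0.68 × 0.529619 = 0.360141
Evidence: 0.0321649 + 0.167391 + 0.360141 = 0.559696
P(Subpopulation A | the observation) ≈ 0.0575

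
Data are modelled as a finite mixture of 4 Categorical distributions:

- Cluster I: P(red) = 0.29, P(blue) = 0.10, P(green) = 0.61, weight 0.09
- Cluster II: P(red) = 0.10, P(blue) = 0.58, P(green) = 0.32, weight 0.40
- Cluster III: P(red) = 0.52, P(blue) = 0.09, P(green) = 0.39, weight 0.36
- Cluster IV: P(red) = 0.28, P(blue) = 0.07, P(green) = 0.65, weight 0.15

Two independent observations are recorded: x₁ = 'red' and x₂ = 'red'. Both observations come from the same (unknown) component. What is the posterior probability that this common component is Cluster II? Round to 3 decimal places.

Apply Bayes' rule: the posterior for each component is proportional to its prior times its likelihood at x.
Since both observations come from the same component, the likelihood for component k is f_k(x₁)·f_k(x₂).
  f_I = [0.29] × [0.29] = 0.0841
  f_II = [0.1] × [0.1] = 0.01
  f_III = [0.52] × [0.52] = 0.2704
  f_IV = [0.28] × [0.28] = 0.0784
Weight by the priors:
  w_I·f_I = 0.09 × 0.0841 = 0.007569
  w_II·f_II = 0.40 × 0.01 = 0.004
  w_III·f_III = 0.36 × 0.2704 = 0.097344
  w_IV·f_IV = 0.15 × 0.0784 = 0.01176
Marginal: 0.007569 + 0.004 + 0.097344 + 0.01176 = 0.120673
Responsibility of Cluster II: 0.004 / 0.120673 ≈ 0.033

0.033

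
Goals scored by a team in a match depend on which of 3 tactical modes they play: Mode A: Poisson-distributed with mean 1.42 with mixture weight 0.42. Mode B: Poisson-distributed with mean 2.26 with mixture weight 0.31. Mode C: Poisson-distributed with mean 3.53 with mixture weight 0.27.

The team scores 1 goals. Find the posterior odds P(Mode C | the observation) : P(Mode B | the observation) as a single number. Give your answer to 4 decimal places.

0.3820

Since P(k|x) ∝ P(Z=k) f_k(x), the posterior odds are P(Z=i) f_i(x) / (P(Z=j) f_j(x)).
Poisson probabilities:
  f_A = 0.343234
  f_B = 0.235832
  f_C = 0.103446
Odds = (0.27/0.31) × (0.103446/0.235832) = 0.870968 × 0.438644 ≈ 0.3820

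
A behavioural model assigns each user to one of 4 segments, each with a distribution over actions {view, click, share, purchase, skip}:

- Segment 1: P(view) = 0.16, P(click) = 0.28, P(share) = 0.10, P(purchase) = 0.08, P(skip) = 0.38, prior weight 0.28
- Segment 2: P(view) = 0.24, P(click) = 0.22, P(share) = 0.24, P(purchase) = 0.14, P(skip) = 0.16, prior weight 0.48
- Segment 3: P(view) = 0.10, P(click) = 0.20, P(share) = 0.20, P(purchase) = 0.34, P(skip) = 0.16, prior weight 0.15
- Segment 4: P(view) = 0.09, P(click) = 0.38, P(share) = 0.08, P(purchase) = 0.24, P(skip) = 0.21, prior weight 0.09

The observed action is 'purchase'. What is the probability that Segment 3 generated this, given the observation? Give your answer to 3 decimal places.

P(component k | x) = π_k·f_k(x) / marginal(x), where marginal(x) = Σ_j π_j·f_j(x).
Component likelihoods at x = 'purchase':
  L_1 = P(purchase | comp) = 0.08
  L_2 = P(purchase | comp) = 0.14
  L_3 = P(purchase | comp) = 0.34
  L_4 = P(purchase | comp) = 0.24
Unnormalised posteriors:
  π_1·L_1 = 0.28 × 0.08 = 0.0224
  π_2·L_2 = 0.48 × 0.14 = 0.0672
  π_3·L_3 = 0.15 × 0.34 = 0.051
  π_4·L_4 = 0.09 × 0.24 = 0.0216
Sum: 0.0224 + 0.0672 + 0.051 + 0.0216 = 0.1622
P(Segment 3 | data) ≈ 0.314

0.314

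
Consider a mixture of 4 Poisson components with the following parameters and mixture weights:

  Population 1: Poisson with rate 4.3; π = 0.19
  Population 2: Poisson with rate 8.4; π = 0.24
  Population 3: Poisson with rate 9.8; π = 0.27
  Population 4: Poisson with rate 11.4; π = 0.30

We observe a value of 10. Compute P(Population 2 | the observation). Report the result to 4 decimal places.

Apply Bayes' rule: the posterior for each component is proportional to its prior times its likelihood at x.
Poisson probabilities:
  p_1 = e^(−4.3)·4.3^10/10! = 0.00808082
  p_2 = e^(−8.4)·8.4^10/10! = 0.108382
  p_3 = e^(−9.8)·9.8^10/10! = 0.124857
  p_4 = e^(−11.4)·11.4^10/10! = 0.114374
Unnormalised posteriors:
  P(Z=1)·p_1 = 0.19 × 0.00808082 = 0.00153536
  P(Z=2)·p_2 = 0.24 × 0.108382 = 0.0260116
  P(Z=3)·p_3 = 0.27 × 0.124857 = 0.0337113
  P(Z=4)·p_4 = 0.30 × 0.114374 = 0.0343123
Evidence: 0.00153536 + 0.0260116 + 0.0337113 + 0.0343123 = 0.0955706
P(Population 2 | 10) = 0.0260116 / 0.0955706 ≈ 0.2722

0.2722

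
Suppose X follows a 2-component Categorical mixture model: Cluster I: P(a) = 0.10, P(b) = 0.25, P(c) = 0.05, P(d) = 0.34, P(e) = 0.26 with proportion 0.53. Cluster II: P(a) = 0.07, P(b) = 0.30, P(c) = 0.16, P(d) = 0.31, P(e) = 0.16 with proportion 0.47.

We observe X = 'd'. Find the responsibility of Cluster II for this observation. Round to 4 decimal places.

P(component k | x) = π_k·f_k(x) / marginal(x), where marginal(x) = Σ_j π_j·f_j(x).
Evaluate each component's likelihood at the observed value:
  L_I = 0.34
  L_II = 0.31
Multiply by the mixture weights:
  π_I·L_I = 0.53 × 0.34 = 0.1802
  π_II·L_II = 0.47 × 0.31 = 0.1457
Marginal: 0.1802 + 0.1457 = 0.3259
Responsibility of Cluster II: 0.1457 / 0.3259 ≈ 0.4471

0.4471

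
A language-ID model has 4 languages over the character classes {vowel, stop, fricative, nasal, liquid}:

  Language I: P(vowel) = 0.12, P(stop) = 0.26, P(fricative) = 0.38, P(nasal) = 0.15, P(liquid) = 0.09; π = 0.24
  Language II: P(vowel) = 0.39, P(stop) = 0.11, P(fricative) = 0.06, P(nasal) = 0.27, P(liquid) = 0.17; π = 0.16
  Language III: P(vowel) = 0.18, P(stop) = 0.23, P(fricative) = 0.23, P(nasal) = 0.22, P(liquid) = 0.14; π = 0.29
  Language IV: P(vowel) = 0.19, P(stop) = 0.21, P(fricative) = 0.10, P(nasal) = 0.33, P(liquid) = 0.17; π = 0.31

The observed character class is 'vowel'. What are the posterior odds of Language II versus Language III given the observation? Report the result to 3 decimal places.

1.195

The posterior odds equal the prior odds times the likelihood ratio: (π_i/π_j)·(f_i(x)/f_j(x)).
Component likelihoods at x = 'vowel':
  L_I = 0.12
  L_II = 0.39
  L_III = 0.18
  L_IV = 0.19
0.0624 / 0.0522 ≈ 1.195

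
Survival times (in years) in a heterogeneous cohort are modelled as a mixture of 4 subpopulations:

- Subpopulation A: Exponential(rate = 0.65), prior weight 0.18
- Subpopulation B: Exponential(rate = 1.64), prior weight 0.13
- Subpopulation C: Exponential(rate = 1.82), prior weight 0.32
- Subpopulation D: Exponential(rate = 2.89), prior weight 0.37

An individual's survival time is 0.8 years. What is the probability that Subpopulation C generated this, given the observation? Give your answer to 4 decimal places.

0.3683

P(component k | x) = w_k·f_k(x) / marginal(x), where marginal(x) = Σ_j w_j·f_j(x).
Component likelihoods at x = 0.8 years:
  f_A = 0.386438
  f_B = 0.441621
  f_C = 0.424364
  f_D = 0.286292
Unnormalised posteriors:
  w_A·f_A = 0.18 × 0.386438 = 0.0695589
  w_B·f_B = 0.13 × 0.441621 = 0.0574107
  w_C·f_C = 0.32 × 0.424364 = 0.135797
  w_D·f_D = 0.37 × 0.286292 = 0.105928
Normaliser: 0.0695589 + 0.0574107 + 0.135797 + 0.105928 = 0.368694
P(Subpopulation C | x) = 0.135797 / 0.368694 ≈ 0.3683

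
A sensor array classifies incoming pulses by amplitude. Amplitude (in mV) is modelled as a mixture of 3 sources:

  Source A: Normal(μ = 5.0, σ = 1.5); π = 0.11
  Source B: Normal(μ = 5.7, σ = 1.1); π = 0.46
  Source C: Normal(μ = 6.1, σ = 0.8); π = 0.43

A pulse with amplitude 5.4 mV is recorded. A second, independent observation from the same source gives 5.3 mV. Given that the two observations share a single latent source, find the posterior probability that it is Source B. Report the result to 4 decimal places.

0.5140

By Bayes' theorem, P(k | x) = w_k f_k(x) / Σ_j w_j f_j(x).
Since both observations come from the same component, the likelihood for component k is f_k(x₁)·f_k(x₂).
  p_A = [(1/(1.5·√(2π)))·exp(−(5.4−5.0)²/(2·1.5²)) = 0.265962·exp(-0.03556) = 0.256671] × [0.260695] = 0.0669129
  p_B = [(1/(1.1·√(2π)))·exp(−(5.4−5.7)²/(2·1.1²)) = 0.362675·exp(-0.03719) = 0.349435] × [0.339472] = 0.118623
  p_C = [(1/(0.8·√(2π)))·exp(−(5.4−6.1)²/(2·0.8²)) = 0.498678·exp(-0.38281) = 0.340069] × [0.302463] = 0.102858
Multiply by the mixture weights:
  w_A·p_A = 0.11 × 0.0669129 = 0.00736042
  w_B·p_B = 0.46 × 0.118623 = 0.0545667
  w_C·p_C = 0.43 × 0.102858 = 0.0442291
Denominator: 0.00736042 + 0.0545667 + 0.0442291 = 0.106156
P(Source B | x₁,x₂) = 0.0545667 / 0.106156 ≈ 0.5140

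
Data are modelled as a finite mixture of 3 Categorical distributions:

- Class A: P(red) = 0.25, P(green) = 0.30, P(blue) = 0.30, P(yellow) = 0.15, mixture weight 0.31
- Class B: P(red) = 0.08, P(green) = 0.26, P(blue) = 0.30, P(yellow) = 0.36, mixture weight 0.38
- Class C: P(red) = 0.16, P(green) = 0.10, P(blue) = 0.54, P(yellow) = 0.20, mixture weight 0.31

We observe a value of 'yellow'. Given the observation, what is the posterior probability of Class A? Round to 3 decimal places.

0.190

The responsibility of component k is π_k f_k(x) divided by Σ_j π_j f_j(x).
Evaluate each component's likelihood at the observed value:
  f_A = P(yellow | comp) = 0.15
  f_B = P(yellow | comp) = 0.36
  f_C = P(yellow | comp) = 0.20
Prior × likelihood for each component:
  π_A·f_A = 0.31 × 0.15 = 0.0465
  π_B·f_B = 0.38 × 0.36 = 0.1368
  π_C·f_C = 0.31 × 0.2 = 0.062
Denominator: 0.0465 + 0.1368 + 0.062 = 0.2453
So the posterior for Class A is 0.0465 / 0.2453 ≈ 0.190.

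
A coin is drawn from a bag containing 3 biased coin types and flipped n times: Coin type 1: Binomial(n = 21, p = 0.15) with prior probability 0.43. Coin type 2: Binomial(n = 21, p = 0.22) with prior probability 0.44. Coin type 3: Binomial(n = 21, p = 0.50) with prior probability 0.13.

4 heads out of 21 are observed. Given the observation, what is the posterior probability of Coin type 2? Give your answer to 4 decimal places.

0.5223

Apply Bayes' rule: the posterior for each component is proportional to its prior times its likelihood at x.
Component likelihoods at x = 4 heads out of 21:
  f_1 = C(21,4)·0.15^4·0.85^17 = 5985·0.00050625·0.0631134 = 0.191228
  f_2 = C(21,4)·0.22^4·0.78^17 = 5985·0.00234256·0.0146423 = 0.205288
  f_3 = C(21,4)·0.50^4·0.50^17 = 5985·0.0625·7.62939e-06 = 0.00285387
Weight by the priors:
  π_1·f_1 = 0.43 × 0.191228 = 0.0822279
  π_2·f_2 = 0.44 × 0.205288 = 0.0903266
  π_3·f_3 = 0.13 × 0.00285387 = 0.000371003
Evidence: 0.0822279 + 0.0903266 + 0.000371003 = 0.172926
P(Coin type 2 | data) = 0.0903266 / 0.172926 ≈ 0.5223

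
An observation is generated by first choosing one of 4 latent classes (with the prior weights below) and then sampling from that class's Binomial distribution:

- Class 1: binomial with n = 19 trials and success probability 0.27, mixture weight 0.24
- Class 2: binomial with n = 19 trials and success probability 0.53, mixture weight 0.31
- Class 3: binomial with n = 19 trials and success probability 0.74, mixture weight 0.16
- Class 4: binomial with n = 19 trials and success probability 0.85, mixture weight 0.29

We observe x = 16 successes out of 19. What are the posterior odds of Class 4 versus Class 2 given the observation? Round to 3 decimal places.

Since P(k|x) ∝ w_k f_k(x), the posterior odds are w_i f_i(x) / (w_j f_j(x)).
Component likelihoods at x = 16 successes out of 19:
  f_1 = 3.00686e-07
  f_2 = 0.0038997
  f_3 = 0.137706
  f_4 = 0.242829
Posterior odds = (w_4·f_4) / (w_2·f_2) = (0.29·0.242829) / (0.31·0.0038997) = 0.0704204 / 0.00120891 ≈ 58.251

58.251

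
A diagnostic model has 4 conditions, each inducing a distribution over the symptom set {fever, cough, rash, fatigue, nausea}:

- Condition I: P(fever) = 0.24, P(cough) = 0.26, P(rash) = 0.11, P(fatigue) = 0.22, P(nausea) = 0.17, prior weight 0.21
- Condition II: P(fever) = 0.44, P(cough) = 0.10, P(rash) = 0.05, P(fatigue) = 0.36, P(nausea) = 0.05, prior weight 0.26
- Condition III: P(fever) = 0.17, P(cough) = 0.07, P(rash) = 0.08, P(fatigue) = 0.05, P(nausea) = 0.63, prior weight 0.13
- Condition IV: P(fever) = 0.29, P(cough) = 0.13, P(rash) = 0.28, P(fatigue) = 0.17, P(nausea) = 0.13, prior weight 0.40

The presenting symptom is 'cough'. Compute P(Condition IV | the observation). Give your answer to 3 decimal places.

Apply Bayes' rule: the posterior for each component is proportional to its prior times its likelihood at x.
Component likelihoods at x = 'cough':
  L_I = P(cough | comp) = 0.26
  L_II = P(cough | comp) = 0.10
  L_III = P(cough | comp) = 0.07
  L_IV = P(cough | comp) = 0.13
Weight by the priors:
  w_I·L_I = 0.21 × 0.26 = 0.0546
  w_II·L_II = 0.26 × 0.1 = 0.026
  w_III·L_III = 0.13 × 0.07 = 0.0091
  w_IV·L_IV = 0.40 × 0.13 = 0.052
Evidence: 0.0546 + 0.026 + 0.0091 + 0.052 = 0.1417
So the posterior for Condition IV is 0.052 / 0.1417 ≈ 0.367.

0.367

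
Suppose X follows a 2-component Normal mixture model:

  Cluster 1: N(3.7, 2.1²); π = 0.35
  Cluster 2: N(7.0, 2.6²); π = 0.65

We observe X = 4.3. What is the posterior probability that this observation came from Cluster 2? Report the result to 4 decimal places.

By Bayes' theorem, P(k | x) = w_k f_k(x) / Σ_j w_j f_j(x).
Evaluate each component's likelihood at the observed value:
  p_1 = (1/(2.1·√(2π)))·exp(−(4.3−3.7)²/(2·2.1²)) = 0.189973·exp(-0.04082) = 0.182375
  p_2 = (1/(2.6·√(2π)))·exp(−(4.3−7.0)²/(2·2.6²)) = 0.153439·exp(-0.53920) = 0.089488
Unnormalised posteriors:
  w_1·p_1 = 0.35 × 0.182375 = 0.0638311
  w_2·p_2 = 0.65 × 0.089488 = 0.0581672
Marginal: 0.0638311 + 0.0581672 = 0.121998
P(Cluster 2 | x) = 0.0581672 / 0.121998 ≈ 0.4768

0.4768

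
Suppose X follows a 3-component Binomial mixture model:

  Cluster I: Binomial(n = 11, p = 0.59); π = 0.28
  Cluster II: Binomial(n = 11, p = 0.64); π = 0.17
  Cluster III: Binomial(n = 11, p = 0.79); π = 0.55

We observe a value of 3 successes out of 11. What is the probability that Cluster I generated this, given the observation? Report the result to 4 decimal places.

0.7715

By Bayes' theorem, P(k | x) = P(Z=k) f_k(x) / Σ_j P(Z=j) f_j(x).
Component likelihoods at x = 3 successes out of 11:
  p_I = 0.0270589
  p_II = 0.0122024
  p_III = 0.000307694
Unnormalised posteriors:
  P(Z=I)·p_I = 0.28 × 0.0270589 = 0.0075765
  P(Z=II)·p_II = 0.17 × 0.0122024 = 0.0020744
  P(Z=III)·p_III = 0.55 × 0.000307694 = 0.000169232
Sum: 0.0075765 + 0.0020744 + 0.000169232 = 0.00982014
P(Cluster I | x) = 0.0075765 / 0.00982014 ≈ 0.7715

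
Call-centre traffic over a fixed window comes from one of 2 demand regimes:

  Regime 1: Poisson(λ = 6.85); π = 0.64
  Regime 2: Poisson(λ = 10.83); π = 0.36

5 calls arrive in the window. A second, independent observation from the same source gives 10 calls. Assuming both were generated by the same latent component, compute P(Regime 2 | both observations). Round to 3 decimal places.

0.159

Posterior ∝ prior × likelihood, so P(k | x) ∝ π_k f_k(x); normalise over all components.
Since both observations come from the same component, the likelihood for component k is f_k(x₁)·f_k(x₂).
  p_1 = [0.133154] × [0.0664088] = 0.0088426
  p_2 = [0.0245783] × [0.121091] = 0.00297621
Multiply by the mixture weights:
  π_1·p_1 = 0.64 × 0.0088426 = 0.00565926
  π_2·p_2 = 0.36 × 0.00297621 = 0.00107144
Marginal: 0.00565926 + 0.00107144 = 0.0067307
P(Regime 2 | x₁,x₂) ≈ 0.159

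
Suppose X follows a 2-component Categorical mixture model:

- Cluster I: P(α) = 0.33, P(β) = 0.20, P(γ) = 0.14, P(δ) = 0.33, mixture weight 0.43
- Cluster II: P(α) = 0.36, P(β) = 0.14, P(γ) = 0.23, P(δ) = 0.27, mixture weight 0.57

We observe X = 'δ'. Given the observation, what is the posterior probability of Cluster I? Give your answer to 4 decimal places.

0.4797

Apply Bayes' rule: the posterior for each component is proportional to its prior times its likelihood at x.
Categorical probabilities:
  f_I = P(δ | comp) = 0.33
  f_II = P(δ | comp) = 0.27
Multiply by the mixture weights:
  P(Z=I)·f_I = 0.43 × 0.33 = 0.1419
  P(Z=II)·f_II = 0.57 × 0.27 = 0.1539
Normaliser: 0.1419 + 0.1539 = 0.2958
Responsibility of Cluster I: 0.1419 / 0.2958 ≈ 0.4797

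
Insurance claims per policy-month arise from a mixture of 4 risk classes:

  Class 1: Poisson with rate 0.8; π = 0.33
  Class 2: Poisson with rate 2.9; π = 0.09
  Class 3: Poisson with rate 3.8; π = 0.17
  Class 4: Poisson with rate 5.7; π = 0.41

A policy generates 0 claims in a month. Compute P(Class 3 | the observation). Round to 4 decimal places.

0.0240

Posterior ∝ prior × likelihood, so P(k | x) ∝ w_k f_k(x); normalise over all components.
Evaluate each component's likelihood at the observed value:
  p_1 = e^(−0.8)·0.8^0/0! = 0.449329
  p_2 = e^(−2.9)·2.9^0/0! = 0.0550232
  p_3 = e^(−3.8)·3.8^0/0! = 0.0223708
  p_4 = e^(−5.7)·5.7^0/0! = 0.00334597
Weight by the priors:
  w_1·p_1 = 0.33 × 0.449329 = 0.148279
  w_2·p_2 = 0.09 × 0.0550232 = 0.00495209
  w_3·p_3 = 0.17 × 0.0223708 = 0.00380303
  w_4·p_4 = 0.41 × 0.00334597 = 0.00137185
Denominator: 0.148279 + 0.00495209 + 0.00380303 + 0.00137185 = 0.158406
P(Class 3 | 0 claims) ≈ 0.0240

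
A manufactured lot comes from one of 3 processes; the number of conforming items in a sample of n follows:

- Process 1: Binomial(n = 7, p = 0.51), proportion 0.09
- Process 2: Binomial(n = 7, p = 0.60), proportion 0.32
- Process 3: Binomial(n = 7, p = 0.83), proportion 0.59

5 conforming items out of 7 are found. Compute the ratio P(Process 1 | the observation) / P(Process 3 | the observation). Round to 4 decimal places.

0.1110

Posterior odds = (P(Z=i) f_i(x)) / (P(Z=j) f_j(x)); the normalising sum cancels.
Binomial probabilities:
  f_1 = C(7,5)·0.51^5·0.49^2 = 21·0.0345025·0.2401 = 0.173965
  f_2 = C(7,5)·0.60^5·0.40^2 = 21·0.07776·0.16 = 0.261274
  f_3 = C(7,5)·0.83^5·0.17^2 = 21·0.393904·0.0289 = 0.23906
Odds = (0.09/0.59) × (0.173965/0.23906) = 0.152542 × 0.727704 ≈ 0.1110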